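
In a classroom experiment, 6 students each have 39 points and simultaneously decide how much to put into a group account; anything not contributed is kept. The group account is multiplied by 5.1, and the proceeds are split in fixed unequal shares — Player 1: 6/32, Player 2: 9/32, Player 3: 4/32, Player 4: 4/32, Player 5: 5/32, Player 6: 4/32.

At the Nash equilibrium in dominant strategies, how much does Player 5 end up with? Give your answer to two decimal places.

70.08 points

A player with share s gets back 5.1·s per unit contributed, so full contribution is dominant for anyone with s > 1/5.1 = 0.1961 and zero contribution is dominant for anyone below.
Player 2 alone (share 9/32) is above the threshold, contributing 39; the remaining 5 contribute 0. Total contributed: 39.
Player 5 keeps 39 and receives 5.1 × 39 × 5/32 = 31.08 from the group account, for a payoff of 70.08.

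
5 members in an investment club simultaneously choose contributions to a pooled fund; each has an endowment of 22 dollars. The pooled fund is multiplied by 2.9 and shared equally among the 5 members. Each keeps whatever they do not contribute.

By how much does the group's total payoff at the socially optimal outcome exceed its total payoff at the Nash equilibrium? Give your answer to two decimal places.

Each contributed unit returns 2.9/5 = 0.5800 to its contributor — below 1 — so contributing 0 is dominant for every player. At the Nash equilibrium everyone keeps their 22, and the group total is 5 × 22 = 110.
Each contributed unit returns 2.900 to the group as a whole (0.5800 to each of 5 players), which exceeds 1, so the social optimum is full contribution: group total = 2.900 × 110 = 319.00.
Efficiency loss = 319.00 − 110 = 209.00.

209.00 dollars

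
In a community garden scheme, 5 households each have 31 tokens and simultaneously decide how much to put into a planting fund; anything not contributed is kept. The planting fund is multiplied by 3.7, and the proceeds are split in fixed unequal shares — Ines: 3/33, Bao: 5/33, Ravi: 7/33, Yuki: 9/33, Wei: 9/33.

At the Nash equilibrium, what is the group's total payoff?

Player j's private return per contributed unit is 3.7 × (j's share). Contributing is weakly dominant for j when that share is at least 1/3.7 = 0.2703, and contributing 0 is dominant otherwise.
Yuki and Wei clear that bar, contributing 31 each; the remaining 3 contribute 0. Total contributed: 62.
The planting fund pays out 3.7 × 62 = 229.40 in total (split across the unequal shares, but the aggregate is all that matters for the group sum).
The 3 free-riders keep 31 each, adding 93. Group total = 93 + 229.40 = 322.40.

322.40 tokens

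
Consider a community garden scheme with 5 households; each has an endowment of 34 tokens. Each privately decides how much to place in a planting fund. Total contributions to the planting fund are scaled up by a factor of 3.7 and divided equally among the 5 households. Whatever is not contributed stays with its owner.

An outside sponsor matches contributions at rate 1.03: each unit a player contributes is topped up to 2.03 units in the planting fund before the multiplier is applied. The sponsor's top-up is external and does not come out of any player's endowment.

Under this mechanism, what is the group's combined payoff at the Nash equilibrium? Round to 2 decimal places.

Under the mechanism each unit contributed yields 3.7 × 2.03 / 5 = 1.5022 back to its contributor per unit of net cost, which exceeds 1, making full contribution the dominant choice for everyone.
So the Nash equilibrium is full contribution by all 5; the group earns 3.7 × 2.03 × 170 = 1276.87.

1276.87 tokens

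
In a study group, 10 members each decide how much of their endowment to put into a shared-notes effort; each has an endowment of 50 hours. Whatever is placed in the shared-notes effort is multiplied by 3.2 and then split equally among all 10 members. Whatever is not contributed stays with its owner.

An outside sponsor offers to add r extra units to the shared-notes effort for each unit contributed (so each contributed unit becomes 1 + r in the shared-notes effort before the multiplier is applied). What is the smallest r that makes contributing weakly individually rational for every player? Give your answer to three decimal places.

With matching at rate r, one contributed unit becomes (1 + r) in the shared-notes effort and returns 3.2 × (1 + r) / 10 to the contributor.
Setting this equal to 1: 1 + r = 10/3.2 = 3.1250.
So the minimum matching rate is r = 3.1250 − 1 = 2.125.

2.125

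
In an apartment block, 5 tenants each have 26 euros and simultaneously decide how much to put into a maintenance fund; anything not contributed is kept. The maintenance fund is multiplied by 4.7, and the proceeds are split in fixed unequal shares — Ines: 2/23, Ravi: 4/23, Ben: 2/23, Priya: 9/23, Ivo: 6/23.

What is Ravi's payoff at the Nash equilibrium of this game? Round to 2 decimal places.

Player j's private return per contributed unit is 4.7 × (j's share). Contributing is weakly dominant for j when that share is at least 1/4.7 = 0.2128, and contributing 0 is dominant otherwise.
The shares above 0.2128 belong to Priya and Ivo, contributing 26 each; the remaining 3 contribute 0. Total contributed: 52.
Ravi keeps 26 and receives 4.7 × 52 × 4/23 = 42.50 from the maintenance fund, for a payoff of 68.50.

68.50 euros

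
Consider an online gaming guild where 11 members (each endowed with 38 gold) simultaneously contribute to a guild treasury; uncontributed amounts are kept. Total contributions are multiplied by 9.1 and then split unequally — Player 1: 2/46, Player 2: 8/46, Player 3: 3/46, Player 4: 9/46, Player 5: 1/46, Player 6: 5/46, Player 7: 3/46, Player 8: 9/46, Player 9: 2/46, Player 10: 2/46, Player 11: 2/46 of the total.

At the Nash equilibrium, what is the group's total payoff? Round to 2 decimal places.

A player with share s gets back 9.1·s per unit contributed, so full contribution is dominant for anyone with s > 1/9.1 = 0.1099 and zero contribution is dominant for anyone below.
Player 2, Player 4 and Player 8 clear that bar, contributing 38 each; the remaining 8 contribute 0. Total contributed: 114.
The guild treasury pays out 9.1 × 114 = 1037.40 in total (split across the unequal shares, but the aggregate is all that matters for the group sum).
The 8 free-riders keep 38 each, adding 304. Group total = 304 + 1037.40 = 1341.40.

1341.40 gold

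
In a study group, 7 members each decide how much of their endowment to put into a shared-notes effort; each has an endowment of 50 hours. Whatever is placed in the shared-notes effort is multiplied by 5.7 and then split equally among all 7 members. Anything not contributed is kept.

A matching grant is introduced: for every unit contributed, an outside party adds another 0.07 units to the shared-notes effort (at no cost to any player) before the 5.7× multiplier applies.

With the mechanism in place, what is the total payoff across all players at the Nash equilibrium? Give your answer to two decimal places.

Even with the mechanism, each unit contributed returns only 5.7 × 1.07 / 7 = 0.8713 per unit of net cost, so contributing nothing is still dominant.
At the Nash equilibrium no one contributes; group total payoff = 7 × 50 = 350.

350.00 hours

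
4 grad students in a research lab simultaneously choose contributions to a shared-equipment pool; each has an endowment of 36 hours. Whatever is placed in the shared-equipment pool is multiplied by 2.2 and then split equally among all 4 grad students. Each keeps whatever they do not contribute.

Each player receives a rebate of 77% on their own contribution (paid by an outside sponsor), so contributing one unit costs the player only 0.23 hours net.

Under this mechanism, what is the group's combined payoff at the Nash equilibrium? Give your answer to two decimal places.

With the mechanism, a contributed unit returns (2.2/4) / 0.23 = 2.3913 per unit of net cost to the contributor — now above 1 — so contributing fully is weakly dominant for every player.
At the Nash equilibrium everyone contributes 36. Group total payoff = 4 × (36 × 0.77 + 2.2 × 36) = 427.68.

427.68 hours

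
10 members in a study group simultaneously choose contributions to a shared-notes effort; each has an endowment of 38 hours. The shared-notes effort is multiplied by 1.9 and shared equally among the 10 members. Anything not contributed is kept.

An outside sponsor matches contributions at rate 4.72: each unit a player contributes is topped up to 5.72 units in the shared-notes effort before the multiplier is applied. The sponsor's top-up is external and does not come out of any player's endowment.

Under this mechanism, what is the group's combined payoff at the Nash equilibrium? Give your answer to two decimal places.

The effective private return per unit is now 1.9 × 5.72 / 10 = 1.0868 > 1, so every player's dominant strategy flips to full contribution.
So the Nash equilibrium is full contribution by all 10; the group earns 1.9 × 5.72 × 380 = 4129.84.

4129.84 hours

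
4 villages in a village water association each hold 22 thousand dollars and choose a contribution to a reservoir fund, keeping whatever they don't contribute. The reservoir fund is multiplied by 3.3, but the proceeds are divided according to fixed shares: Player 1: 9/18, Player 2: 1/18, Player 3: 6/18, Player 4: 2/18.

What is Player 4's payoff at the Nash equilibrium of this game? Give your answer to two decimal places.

38.13 thousand dollars

A player with share s gets back 3.3·s per unit contributed, so full contribution is dominant for anyone with s > 1/3.3 = 0.3030 and zero contribution is dominant for anyone below.
The shares above 0.3030 belong to Player 1 and Player 3, contributing 22 each; the remaining 2 contribute 0. Total contributed: 44.
Player 4 keeps 22 and receives 3.3 × 44 × 2/18 = 16.13 from the reservoir fund, for a payoff of 38.13.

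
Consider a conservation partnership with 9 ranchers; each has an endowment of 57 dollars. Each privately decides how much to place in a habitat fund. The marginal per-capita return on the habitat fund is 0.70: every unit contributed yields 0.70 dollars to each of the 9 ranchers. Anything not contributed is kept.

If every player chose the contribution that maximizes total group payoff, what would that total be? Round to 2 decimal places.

Each contributed unit returns 6.300 to the group as a whole (0.70 to each of 9 players), which exceeds 1, so the social optimum is full contribution: group total = 6.300 × 513 = 3231.90.

3231.90 dollars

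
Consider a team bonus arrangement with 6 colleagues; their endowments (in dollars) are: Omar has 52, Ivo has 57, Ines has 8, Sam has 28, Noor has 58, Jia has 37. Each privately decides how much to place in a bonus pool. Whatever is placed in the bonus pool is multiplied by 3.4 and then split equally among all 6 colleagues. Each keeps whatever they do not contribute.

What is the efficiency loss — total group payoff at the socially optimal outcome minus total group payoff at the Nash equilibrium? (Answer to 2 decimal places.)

The private return per contributed unit is 3.4/6 = 0.5667 < 1 for every player regardless of endowment, so the Nash equilibrium is zero contribution and the group total is Σ E_j = 52 + 57 + 8 + 28 + 58 + 37 = 240.
Each contributed unit returns 3.400 to the group, so the social optimum is full contribution by everyone: group total = 3.400 × 240 = 816.00.
Efficiency loss = (3.400 − 1) × 240 = 576.00.

576.00 dollars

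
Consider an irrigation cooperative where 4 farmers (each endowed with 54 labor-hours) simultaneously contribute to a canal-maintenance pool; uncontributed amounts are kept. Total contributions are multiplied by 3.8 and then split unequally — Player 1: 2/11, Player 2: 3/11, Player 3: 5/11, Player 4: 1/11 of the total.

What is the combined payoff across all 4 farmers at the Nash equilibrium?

A player with share s gets back 3.8·s per unit contributed, so full contribution is dominant for anyone with s > 1/3.8 = 0.2632 and zero contribution is dominant for anyone below.
The shares above 0.2632 belong to Player 2 and Player 3, contributing 54 each; the remaining 2 contribute 0. Total contributed: 108.
The canal-maintenance pool pays out 3.8 × 108 = 410.40 in total (split across the unequal shares, but the aggregate is all that matters for the group sum).
The 2 free-riders keep 54 each, adding 108. Group total = 108 + 410.40 = 518.40.

518.40 labor-hours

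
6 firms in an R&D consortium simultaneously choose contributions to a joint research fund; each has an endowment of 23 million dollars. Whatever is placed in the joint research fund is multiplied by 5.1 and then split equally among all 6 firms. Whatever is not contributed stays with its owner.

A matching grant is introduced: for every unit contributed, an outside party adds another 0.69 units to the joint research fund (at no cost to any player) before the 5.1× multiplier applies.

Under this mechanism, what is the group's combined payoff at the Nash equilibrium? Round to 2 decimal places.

1189.42 million dollars

The effective private return per unit is now 5.1 × 1.69 / 6 = 1.4365 > 1, so every player's dominant strategy flips to full contribution.
So the Nash equilibrium is full contribution by all 6; the group earns 5.1 × 1.69 × 138 = 1189.42.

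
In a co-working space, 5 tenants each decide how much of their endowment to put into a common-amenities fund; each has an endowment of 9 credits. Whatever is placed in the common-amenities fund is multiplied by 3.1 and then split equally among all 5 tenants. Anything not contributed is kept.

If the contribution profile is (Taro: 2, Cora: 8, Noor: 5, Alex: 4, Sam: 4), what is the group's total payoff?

Total contributed: 2 + 8 + 5 + 4 + 4 = 23; total kept: 5 × 9 − 23 = 22.
The common-amenities fund pays out 3.1 × 23 = 71.30 in aggregate.
Group total = 22 + 71.30 = 93.30.

93.30 credits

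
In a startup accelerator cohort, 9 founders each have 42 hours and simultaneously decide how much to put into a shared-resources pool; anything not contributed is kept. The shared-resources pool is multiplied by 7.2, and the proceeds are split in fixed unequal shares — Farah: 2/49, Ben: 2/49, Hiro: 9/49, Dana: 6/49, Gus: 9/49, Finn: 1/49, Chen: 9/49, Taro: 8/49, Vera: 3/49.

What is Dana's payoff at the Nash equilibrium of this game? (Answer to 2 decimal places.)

Each unit j contributes comes back to j as 7.2 × (j's share), so j prefers to contribute only if that share exceeds 1/7.2 = 0.1389; otherwise keeping the unit dominates.
Hiro, Gus, Chen and Taro clear that bar, contributing 42 each; the remaining 5 contribute 0. Total contributed: 168.
Dana keeps 42 and receives 7.2 × 168 × 6/49 = 148.11 from the shared-resources pool, for a payoff of 190.11.

190.11 hours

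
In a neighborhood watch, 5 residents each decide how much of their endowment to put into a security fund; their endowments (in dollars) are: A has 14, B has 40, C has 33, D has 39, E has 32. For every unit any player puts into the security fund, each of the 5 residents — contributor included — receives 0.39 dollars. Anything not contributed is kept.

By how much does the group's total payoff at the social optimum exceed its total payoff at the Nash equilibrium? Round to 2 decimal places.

The private return per contributed unit is 0.39 < 1 for everyone, so the Nash equilibrium is zero contribution and the group total is Σ E_j = 14 + 40 + 33 + 39 + 32 = 158.
Each contributed unit returns 1.950 to the group, so the social optimum is full contribution by everyone: group total = 1.950 × 158 = 308.10.
Efficiency loss = (1.950 − 1) × 158 = 150.10.

150.10 dollars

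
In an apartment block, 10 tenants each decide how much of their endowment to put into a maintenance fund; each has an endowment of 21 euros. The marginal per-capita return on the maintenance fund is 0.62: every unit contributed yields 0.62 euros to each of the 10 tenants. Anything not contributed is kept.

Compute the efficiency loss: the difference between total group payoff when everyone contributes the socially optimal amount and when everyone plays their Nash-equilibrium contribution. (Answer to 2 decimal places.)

1092.00 euros

The private return per contributed unit is 0.62 < 1, so contributing 0 is dominant for every player. At the Nash equilibrium everyone keeps their 21, and the group total is 10 × 21 = 210.
Each contributed unit returns 6.200 to the group as a whole (0.62 to each of 10 players), which exceeds 1, so the social optimum is full contribution: group total = 6.200 × 210 = 1302.00.
Efficiency loss = 1302.00 − 210 = 1092.00.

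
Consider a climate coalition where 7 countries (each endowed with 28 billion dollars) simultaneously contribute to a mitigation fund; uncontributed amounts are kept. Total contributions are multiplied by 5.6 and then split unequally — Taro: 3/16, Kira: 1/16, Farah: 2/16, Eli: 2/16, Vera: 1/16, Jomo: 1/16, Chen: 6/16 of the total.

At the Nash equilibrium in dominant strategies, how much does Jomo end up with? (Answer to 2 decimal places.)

A player with share s gets back 5.6·s per unit contributed, so full contribution is dominant for anyone with s > 1/5.6 = 0.1786 and zero contribution is dominant for anyone below.
The shares above 0.1786 belong to Taro and Chen, contributing 28 each; the remaining 5 contribute 0. Total contributed: 56.
Jomo keeps 28 and receives 5.6 × 56 × 1/16 = 19.60 from the mitigation fund, for a payoff of 47.60.

47.60 billion dollars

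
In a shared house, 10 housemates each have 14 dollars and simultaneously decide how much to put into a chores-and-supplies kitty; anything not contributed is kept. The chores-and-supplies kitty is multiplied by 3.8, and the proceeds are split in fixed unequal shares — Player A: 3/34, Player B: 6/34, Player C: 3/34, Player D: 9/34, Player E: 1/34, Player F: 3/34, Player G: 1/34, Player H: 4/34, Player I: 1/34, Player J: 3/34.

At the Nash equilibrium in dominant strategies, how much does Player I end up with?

15.56 dollars

Player j's private return per contributed unit is 3.8 × (j's share). Contributing is weakly dominant for j when that share is at least 1/3.8 = 0.2632, and contributing 0 is dominant otherwise.
Only Player D (9/34) clears that bar, contributing 14; the remaining 9 contribute 0. Total contributed: 14.
Player I keeps 14 and receives 3.8 × 14 × 1/34 = 1.56 from the chores-and-supplies kitty, for a payoff of 15.56.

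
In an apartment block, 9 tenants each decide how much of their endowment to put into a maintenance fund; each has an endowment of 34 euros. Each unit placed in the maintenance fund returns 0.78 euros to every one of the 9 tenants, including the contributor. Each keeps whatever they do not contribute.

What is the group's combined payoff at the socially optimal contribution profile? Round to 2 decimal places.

2148.12 euros

Each contributed unit returns 7.020 to the group as a whole (0.78 to each of 9 players), which exceeds 1, so the social optimum is full contribution: group total = 7.020 × 306 = 2148.12.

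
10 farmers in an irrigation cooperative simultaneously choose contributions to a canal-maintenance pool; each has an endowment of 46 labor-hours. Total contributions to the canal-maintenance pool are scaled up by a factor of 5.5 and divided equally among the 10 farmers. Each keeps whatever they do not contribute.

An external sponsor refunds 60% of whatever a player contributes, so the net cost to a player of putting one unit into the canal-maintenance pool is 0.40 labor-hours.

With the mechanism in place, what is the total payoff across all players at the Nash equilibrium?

2806.00 labor-hours

The effective private return per unit is now (5.5/10) / 0.40 = 1.3750 > 1, so every player's dominant strategy flips to full contribution.
So the Nash equilibrium is full contribution by all 10; the group earns 10 × (46 × 0.60 + 5.5 × 46) = 2806.00.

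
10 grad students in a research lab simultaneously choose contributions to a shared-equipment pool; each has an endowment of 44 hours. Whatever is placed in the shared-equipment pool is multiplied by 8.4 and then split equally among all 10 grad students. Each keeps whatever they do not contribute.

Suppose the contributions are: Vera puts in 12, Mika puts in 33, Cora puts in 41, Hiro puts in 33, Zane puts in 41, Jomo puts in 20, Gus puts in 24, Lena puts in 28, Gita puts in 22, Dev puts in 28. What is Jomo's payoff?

Total contributed: 12 + 33 + 41 + 33 + 41 + 20 + 24 + 28 + 22 + 28 = 282.
Each receives 8.4 × 282 / 10 = 236.88 from the shared-equipment pool.
Jomo keeps 44 − 20 = 24, so Jomo's payoff is 24 + 236.88 = 260.88.

260.88 hours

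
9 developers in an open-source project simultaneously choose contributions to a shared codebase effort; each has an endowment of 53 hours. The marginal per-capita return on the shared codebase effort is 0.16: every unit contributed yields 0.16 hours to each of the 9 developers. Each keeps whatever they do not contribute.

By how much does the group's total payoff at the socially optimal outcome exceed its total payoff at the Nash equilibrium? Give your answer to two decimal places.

The private return per contributed unit is 0.16 < 1, so contributing 0 is dominant for every player. At the Nash equilibrium everyone keeps their 53, and the group total is 9 × 53 = 477.
Each contributed unit returns 1.440 to the group as a whole (0.16 to each of 9 players), which exceeds 1, so the social optimum is full contribution: group total = 1.440 × 477 = 686.88.
Efficiency loss = 686.88 − 477 = 209.88.

209.88 hours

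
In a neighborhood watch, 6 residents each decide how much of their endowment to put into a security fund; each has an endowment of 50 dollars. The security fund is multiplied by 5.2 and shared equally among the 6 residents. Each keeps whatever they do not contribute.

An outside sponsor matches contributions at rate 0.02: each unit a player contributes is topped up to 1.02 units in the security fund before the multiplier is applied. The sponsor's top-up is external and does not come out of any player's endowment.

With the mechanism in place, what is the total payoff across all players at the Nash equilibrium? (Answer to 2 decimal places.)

300.00 dollars

With the mechanism, a contributed unit returns 5.2 × 1.02 / 6 = 0.8840 per unit of net cost — still below 1 — so contributing 0 remains dominant for every player.
Everyone keeps their endowment and the group total is 6 × 50 = 300.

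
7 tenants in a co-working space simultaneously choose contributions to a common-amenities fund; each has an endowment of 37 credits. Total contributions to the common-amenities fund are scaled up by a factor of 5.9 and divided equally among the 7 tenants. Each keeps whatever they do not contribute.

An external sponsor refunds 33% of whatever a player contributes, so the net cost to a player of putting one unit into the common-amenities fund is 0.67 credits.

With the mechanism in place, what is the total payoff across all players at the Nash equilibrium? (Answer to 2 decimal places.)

1613.57 credits

With the mechanism, a contributed unit returns (5.9/7) / 0.67 = 1.2580 per unit of net cost to the contributor — now above 1 — so contributing fully is weakly dominant for every player.
So the Nash equilibrium is full contribution by all 7; the group earns 7 × (37 × 0.33 + 5.9 × 37) = 1613.57.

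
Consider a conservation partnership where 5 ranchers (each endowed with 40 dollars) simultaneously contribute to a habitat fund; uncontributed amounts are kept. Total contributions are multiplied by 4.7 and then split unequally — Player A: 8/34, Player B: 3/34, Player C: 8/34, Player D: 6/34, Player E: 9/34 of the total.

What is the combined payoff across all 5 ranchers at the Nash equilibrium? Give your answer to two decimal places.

644.00 dollars

A player with share s gets back 4.7·s per unit contributed, so full contribution is dominant for anyone with s > 1/4.7 = 0.2128 and zero contribution is dominant for anyone below.
The shares above 0.2128 belong to Player A, Player C and Player E, contributing 40 each; the remaining 2 contribute 0. Total contributed: 120.
The habitat fund pays out 4.7 × 120 = 564.00 in total (split across the unequal shares, but the aggregate is all that matters for the group sum).
The 2 free-riders keep 40 each, adding 80. Group total = 80 + 564.00 = 644.00.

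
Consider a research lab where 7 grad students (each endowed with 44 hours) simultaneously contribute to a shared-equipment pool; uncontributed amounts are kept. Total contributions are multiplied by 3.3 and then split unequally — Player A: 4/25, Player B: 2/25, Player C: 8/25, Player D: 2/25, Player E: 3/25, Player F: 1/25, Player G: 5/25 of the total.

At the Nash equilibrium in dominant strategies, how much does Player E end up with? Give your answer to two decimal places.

Player j's private return per contributed unit is 3.3 × (j's share). Contributing is weakly dominant for j when that share is at least 1/3.3 = 0.3030, and contributing 0 is dominant otherwise.
Only Player C (8/25) clears that bar, contributing 44; the remaining 6 contribute 0. Total contributed: 44.
Player E keeps 44 and receives 3.3 × 44 × 3/25 = 17.42 from the shared-equipment pool, for a payoff of 61.42.

61.42 hours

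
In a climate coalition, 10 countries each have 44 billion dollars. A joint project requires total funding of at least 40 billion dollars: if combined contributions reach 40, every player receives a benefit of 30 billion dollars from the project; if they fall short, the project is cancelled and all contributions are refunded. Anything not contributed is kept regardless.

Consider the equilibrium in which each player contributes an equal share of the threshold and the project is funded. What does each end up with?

70 billion dollars

Equal share of the threshold: 40/10 = 4.
At this profile no one gains by cutting their contribution: any cut drops the total below 40, the project is cancelled, contributions are refunded, and the deviator ends with 44, which is less than 44 − 4 + 30 = 70. Contributing more than 4 just wastes the excess. So contributing exactly 4 is a best response.
Each player's payoff: 44 − 4 + 30 = 70.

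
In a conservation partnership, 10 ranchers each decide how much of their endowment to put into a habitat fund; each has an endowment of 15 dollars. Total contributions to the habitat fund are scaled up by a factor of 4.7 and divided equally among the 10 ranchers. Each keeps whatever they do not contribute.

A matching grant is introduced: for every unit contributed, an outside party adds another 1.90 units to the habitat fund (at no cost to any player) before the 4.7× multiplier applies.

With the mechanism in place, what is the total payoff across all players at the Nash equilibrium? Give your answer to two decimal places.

2044.50 dollars

Under the mechanism each unit contributed yields 4.7 × 2.90 / 10 = 1.3630 back to its contributor per unit of net cost, which exceeds 1, making full contribution the dominant choice for everyone.
So the Nash equilibrium is full contribution by all 10; the group earns 4.7 × 2.90 × 150 = 2044.50.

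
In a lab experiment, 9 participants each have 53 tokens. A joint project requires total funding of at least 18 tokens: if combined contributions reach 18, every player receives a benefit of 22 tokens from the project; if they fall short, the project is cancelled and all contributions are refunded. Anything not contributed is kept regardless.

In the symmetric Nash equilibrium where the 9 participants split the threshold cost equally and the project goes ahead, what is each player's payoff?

73 tokens

Equal share of the threshold: 18/9 = 2.
At this profile no one gains by cutting their contribution: any cut drops the total below 18, the project is cancelled, contributions are refunded, and the deviator ends with 53, which is less than 53 − 2 + 22 = 73. Contributing more than 2 just wastes the excess. So contributing exactly 2 is a best response.
Each player's payoff: 53 − 2 + 22 = 73.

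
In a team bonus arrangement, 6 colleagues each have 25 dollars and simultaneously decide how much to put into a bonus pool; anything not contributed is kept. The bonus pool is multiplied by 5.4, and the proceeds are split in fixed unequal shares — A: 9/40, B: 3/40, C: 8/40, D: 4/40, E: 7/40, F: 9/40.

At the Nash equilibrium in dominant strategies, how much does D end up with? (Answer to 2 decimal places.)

For player j, contributing a unit is worthwhile iff 5.4 × (j's share) ≥ 1, i.e. iff j's share is at least 0.1852.
The shares above 0.1852 belong to A, C and F, contributing 25 each; the remaining 3 contribute 0. Total contributed: 75.
D keeps 25 and receives 5.4 × 75 × 4/40 = 40.50 from the bonus pool, for a payoff of 65.50.

65.50 dollars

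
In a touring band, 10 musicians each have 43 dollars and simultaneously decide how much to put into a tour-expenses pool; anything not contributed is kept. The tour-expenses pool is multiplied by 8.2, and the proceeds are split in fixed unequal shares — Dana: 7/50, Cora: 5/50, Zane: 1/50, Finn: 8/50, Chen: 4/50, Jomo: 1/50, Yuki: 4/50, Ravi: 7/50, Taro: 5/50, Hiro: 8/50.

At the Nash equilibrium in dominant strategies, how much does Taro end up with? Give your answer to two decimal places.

184.04 dollars

For player j, contributing a unit is worthwhile iff 8.2 × (j's share) ≥ 1, i.e. iff j's share is at least 0.1220.
Dana, Finn, Ravi and Hiro clear that bar, contributing 43 each; the remaining 6 contribute 0. Total contributed: 172.
Taro keeps 43 and receives 8.2 × 172 × 5/50 = 141.04 from the tour-expenses pool, for a payoff of 184.04.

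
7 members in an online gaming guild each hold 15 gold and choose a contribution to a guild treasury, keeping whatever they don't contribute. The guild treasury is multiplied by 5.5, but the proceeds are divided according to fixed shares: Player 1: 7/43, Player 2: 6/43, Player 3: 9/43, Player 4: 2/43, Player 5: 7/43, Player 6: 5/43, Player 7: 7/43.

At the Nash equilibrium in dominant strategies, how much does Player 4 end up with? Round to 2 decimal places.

18.84 gold

For player j, contributing a unit is worthwhile iff 5.5 × (j's share) ≥ 1, i.e. iff j's share is at least 0.1818.
The only share above 0.1818 is Player 3's 9/43, contributing 15; the remaining 6 contribute 0. Total contributed: 15.
Player 4 keeps 15 and receives 5.5 × 15 × 2/43 = 3.84 from the guild treasury, for a payoff of 18.84.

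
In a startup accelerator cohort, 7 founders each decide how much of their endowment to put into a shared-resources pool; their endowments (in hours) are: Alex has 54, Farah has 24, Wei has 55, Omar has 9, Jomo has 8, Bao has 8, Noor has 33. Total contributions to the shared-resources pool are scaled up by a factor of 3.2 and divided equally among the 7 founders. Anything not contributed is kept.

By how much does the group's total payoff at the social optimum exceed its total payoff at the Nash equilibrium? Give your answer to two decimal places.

420.20 hours

The private return per contributed unit is 3.2/7 = 0.4571 < 1 for every player regardless of endowment, so the Nash equilibrium is zero contribution and the group total is Σ E_j = 54 + 24 + 55 + 9 + 8 + 8 + 33 = 191.
Each contributed unit returns 3.200 to the group, so the social optimum is full contribution by everyone: group total = 3.200 × 191 = 611.20.
Efficiency loss = (3.200 − 1) × 191 = 420.20.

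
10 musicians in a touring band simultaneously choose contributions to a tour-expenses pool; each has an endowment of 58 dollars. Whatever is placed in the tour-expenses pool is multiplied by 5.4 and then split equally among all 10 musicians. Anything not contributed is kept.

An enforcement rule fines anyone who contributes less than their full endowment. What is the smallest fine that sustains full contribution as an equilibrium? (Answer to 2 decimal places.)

26.68 dollars

Given the others contribute fully, the best deviation is to contribute 0 (any partial contribution still incurs the fine and gives up units whose private return 0.5400 is below 1).
Deviating from 58 to 0 saves 58 dollars but forfeits the deviator's share of the drop in the tour-expenses pool: 5.4/10 × 58 = 31.32.
So the deviation gain is 58 − 31.32 = 26.68, and the fine must be at least 26.68 dollars to wipe it out.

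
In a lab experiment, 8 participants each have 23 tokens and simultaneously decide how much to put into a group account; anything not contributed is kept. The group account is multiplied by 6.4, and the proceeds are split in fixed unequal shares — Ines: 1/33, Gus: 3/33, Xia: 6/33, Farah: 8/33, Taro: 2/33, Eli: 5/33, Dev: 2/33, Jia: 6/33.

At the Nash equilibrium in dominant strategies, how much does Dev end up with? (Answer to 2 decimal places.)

For player j, contributing a unit is worthwhile iff 6.4 × (j's share) ≥ 1, i.e. iff j's share is at least 0.1563.
Xia, Farah and Jia are above the threshold, contributing 23 each; the remaining 5 contribute 0. Total contributed: 69.
Dev keeps 23 and receives 6.4 × 69 × 2/33 = 26.76 from the group account, for a payoff of 49.76.

49.76 tokens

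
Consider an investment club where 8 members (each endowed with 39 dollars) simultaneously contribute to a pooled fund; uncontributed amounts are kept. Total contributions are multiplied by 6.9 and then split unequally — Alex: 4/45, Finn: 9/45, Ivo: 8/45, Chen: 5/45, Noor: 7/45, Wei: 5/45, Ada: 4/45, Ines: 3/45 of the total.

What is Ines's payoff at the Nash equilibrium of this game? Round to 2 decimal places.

92.82 dollars

For player j, contributing a unit is worthwhile iff 6.9 × (j's share) ≥ 1, i.e. iff j's share is at least 0.1449.
Finn, Ivo and Noor are above the threshold, contributing 39 each; the remaining 5 contribute 0. Total contributed: 117.
Ines keeps 39 and receives 6.9 × 117 × 3/45 = 53.82 from the pooled fund, for a payoff of 92.82.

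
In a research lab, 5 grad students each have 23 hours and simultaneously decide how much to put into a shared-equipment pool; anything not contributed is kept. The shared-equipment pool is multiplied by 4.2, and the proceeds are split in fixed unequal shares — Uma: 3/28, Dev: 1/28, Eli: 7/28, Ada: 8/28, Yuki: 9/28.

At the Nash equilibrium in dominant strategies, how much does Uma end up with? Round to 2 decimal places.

54.05 hours

A player with share s gets back 4.2·s per unit contributed, so full contribution is dominant for anyone with s > 1/4.2 = 0.2381 and zero contribution is dominant for anyone below.
Eli, Ada and Yuki are above the threshold, contributing 23 each; the remaining 2 contribute 0. Total contributed: 69.
Uma keeps 23 and receives 4.2 × 69 × 3/28 = 31.05 from the shared-equipment pool, for a payoff of 54.05.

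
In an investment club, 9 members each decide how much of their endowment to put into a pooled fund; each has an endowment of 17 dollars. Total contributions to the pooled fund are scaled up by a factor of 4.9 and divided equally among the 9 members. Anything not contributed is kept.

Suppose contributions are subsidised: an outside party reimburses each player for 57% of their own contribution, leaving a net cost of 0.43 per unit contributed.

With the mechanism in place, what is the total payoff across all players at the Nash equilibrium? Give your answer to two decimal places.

With the mechanism, a contributed unit returns (4.9/9) / 0.43 = 1.2661 per unit of net cost to the contributor — now above 1 — so contributing fully is weakly dominant for every player.
So the Nash equilibrium is full contribution by all 9; the group earns 9 × (17 × 0.57 + 4.9 × 17) = 836.91.

836.91 dollars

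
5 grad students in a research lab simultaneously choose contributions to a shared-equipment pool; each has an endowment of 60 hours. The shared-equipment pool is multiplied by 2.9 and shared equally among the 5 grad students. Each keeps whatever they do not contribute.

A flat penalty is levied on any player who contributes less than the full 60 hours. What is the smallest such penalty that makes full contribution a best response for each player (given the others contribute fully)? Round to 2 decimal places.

25.20 hours

Given the others contribute fully, the best deviation is to contribute 0 (any partial contribution still incurs the fine and gives up units whose private return 0.5800 is below 1).
Deviating from 60 to 0 saves 60 hours but forfeits the deviator's share of the drop in the shared-equipment pool: 2.9/5 × 60 = 34.80.
So the deviation gain is 60 − 34.80 = 25.20, and the fine must be at least 25.20 hours to wipe it out.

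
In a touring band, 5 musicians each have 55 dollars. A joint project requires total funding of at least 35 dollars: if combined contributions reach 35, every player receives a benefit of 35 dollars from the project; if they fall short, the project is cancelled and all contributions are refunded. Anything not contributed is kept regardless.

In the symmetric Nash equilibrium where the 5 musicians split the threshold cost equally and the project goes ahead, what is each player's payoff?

83 dollars

Equal share of the threshold: 35/5 = 7.
At this profile no one gains by cutting their contribution: any cut drops the total below 35, the project is cancelled, contributions are refunded, and the deviator ends with 55, which is less than 55 − 7 + 35 = 83. Contributing more than 7 just wastes the excess. So contributing exactly 7 is a best response.
Each player's payoff: 55 − 7 + 35 = 83.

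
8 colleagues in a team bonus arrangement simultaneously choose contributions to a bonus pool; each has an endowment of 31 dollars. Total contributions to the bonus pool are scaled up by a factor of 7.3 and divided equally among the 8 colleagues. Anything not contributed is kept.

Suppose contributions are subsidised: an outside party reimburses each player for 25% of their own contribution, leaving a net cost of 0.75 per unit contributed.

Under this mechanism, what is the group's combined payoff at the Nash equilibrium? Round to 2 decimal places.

The effective private return per unit is now (7.3/8) / 0.75 = 1.2167 > 1, so every player's dominant strategy flips to full contribution.
So the Nash equilibrium is full contribution by all 8; the group earns 8 × (31 × 0.25 + 7.3 × 31) = 1872.40.

1872.40 dollars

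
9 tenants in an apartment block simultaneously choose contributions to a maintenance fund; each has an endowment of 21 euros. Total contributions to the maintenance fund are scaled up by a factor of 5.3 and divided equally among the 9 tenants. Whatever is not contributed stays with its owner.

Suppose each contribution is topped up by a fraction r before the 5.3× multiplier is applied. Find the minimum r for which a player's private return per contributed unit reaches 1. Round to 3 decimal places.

0.698

With matching at rate r, one contributed unit becomes (1 + r) in the maintenance fund and returns 5.3 × (1 + r) / 9 to the contributor.
Setting this equal to 1: 1 + r = 9/5.3 = 1.6981.
So the minimum matching rate is r = 1.6981 − 1 = 0.698.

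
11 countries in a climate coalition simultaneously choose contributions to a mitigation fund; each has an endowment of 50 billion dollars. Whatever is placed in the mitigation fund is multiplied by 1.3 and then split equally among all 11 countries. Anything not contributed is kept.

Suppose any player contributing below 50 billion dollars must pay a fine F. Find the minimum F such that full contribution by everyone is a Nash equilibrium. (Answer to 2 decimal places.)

44.09 billion dollars

Given the others contribute fully, the best deviation is to contribute 0 (any partial contribution still incurs the fine and gives up units whose private return 0.1182 is below 1).
Deviating from 50 to 0 saves 50 billion dollars but forfeits the deviator's share of the drop in the mitigation fund: 1.3/11 × 50 = 5.91.
So the deviation gain is 50 − 5.91 = 44.09, and the fine must be at least 44.09 billion dollars to wipe it out.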